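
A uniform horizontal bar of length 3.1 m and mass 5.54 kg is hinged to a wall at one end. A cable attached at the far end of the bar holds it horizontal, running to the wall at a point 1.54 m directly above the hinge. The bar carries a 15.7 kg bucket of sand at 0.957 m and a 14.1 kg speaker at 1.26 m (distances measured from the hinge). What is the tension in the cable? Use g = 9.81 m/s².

T ≈ 294 N

Take moments about the hinge.
Beam weight: 5.54 × 9.81 = 54.35 N down at 1.55 m → arm 1.55 m, τ = 54.35 × 1.55 = 84.24 N·m clockwise.
Bucket of sand: 15.7 × 9.81 = 154 N down at 0.957 m → arm 0.957 m, τ = 154 × 0.957 = 147.4 N·m clockwise.
Speaker: 14.1 × 9.81 = 138.3 N down at 1.26 m → arm 1.26 m, τ = 138.3 × 1.26 = 174.3 N·m clockwise.
Total clockwise load moment = 405.9 N·m.
The cable tension T acts at 3.1 m; only its component perpendicular to the bar, T sinθ, produces torque. sinθ = h/√(h²+d²) = 1.54/√(1.54²+3.1²) = 0.4449.
Setting net torque to zero: T × 3.1 × 0.4449 = 405.9 → T = 405.9 / 1.379 = 294 N.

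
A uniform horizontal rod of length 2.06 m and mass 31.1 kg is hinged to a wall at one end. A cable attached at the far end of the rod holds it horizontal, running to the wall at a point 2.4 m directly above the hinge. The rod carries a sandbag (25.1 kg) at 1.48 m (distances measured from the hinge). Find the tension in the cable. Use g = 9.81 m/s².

T ≈ 434 N

Sum moments about the hinge (the unknown hinge reaction has zero arm there).
Beam weight: 31.1 × 9.81 = 305.1 N down at 1.03 m → arm 1.03 m, τ = 305.1 × 1.03 = 314.3 N·m clockwise.
Sandbag: 25.1 × 9.81 = 246.2 N down at 1.48 m → arm 1.48 m, τ = 246.2 × 1.48 = 364.4 N·m clockwise.
Total clockwise load moment = 678.7 N·m.
The cable tension T acts at 2.06 m; only its component perpendicular to the rod, T sinθ, produces torque. sinθ = h/√(h²+d²) = 2.4/√(2.4²+2.06²) = 0.7588.
Setting net torque to zero: T × 2.06 × 0.7588 = 678.7 → T = 678.7 / 1.563 = 434 N.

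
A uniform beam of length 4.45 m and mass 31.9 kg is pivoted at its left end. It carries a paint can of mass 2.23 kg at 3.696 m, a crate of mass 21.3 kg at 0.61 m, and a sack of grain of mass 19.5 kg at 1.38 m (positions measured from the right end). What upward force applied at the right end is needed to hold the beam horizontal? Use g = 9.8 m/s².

F ≈ 472 N

Sum moments about the left end (the unknown pivot reaction has zero arm there).
Beam weight: 31.9 × 9.8 = 312.6 N down at 2.225 m → arm 2.225 m, τ = 312.6 × 2.225 = 695.5 N·m clockwise.
Paint can: 2.23 × 9.8 = 21.85 N down at 3.696 m → arm 0.754 m, τ = 21.85 × 0.754 = 16.47 N·m clockwise.
Crate: 21.3 × 9.8 = 208.7 N down at 0.61 m → arm 3.84 m, τ = 208.7 × 3.84 = 801.4 N·m clockwise.
Sack of grain: 19.5 × 9.8 = 191.1 N down at 1.38 m → arm 3.07 m, τ = 191.1 × 3.07 = 586.7 N·m clockwise.
Net moment of the loads = 2100 N·m clockwise.
The upward force F acts at the right end, arm 4.45 m, giving F × 4.45 counterclockwise.
Στ = 0 ⇒ F × 4.45 = 2100 ⇒ F = 2100 / 4.45 = 472 N.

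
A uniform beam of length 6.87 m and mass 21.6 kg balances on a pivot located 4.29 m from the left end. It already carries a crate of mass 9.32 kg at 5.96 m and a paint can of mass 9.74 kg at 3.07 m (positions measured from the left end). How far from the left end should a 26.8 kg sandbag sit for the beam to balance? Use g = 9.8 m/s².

x ≈ 4.84 m from the left end

Taking torques about the pivot (at 4.29 m from the left end):
Beam weight: 21.6 × 9.8 = 211.7 N down at 3.435 m → arm 0.855 m, τ = 211.7 × 0.855 = 181 N·m counterclockwise.
Crate: 9.32 × 9.8 = 91.34 N down at 5.96 m → arm 1.67 m, τ = 91.34 × 1.67 = 152.5 N·m clockwise.
Paint can: 9.74 × 9.8 = 95.45 N down at 3.07 m → arm 1.22 m, τ = 95.45 × 1.22 = 116.4 N·m counterclockwise.
Net moment of existing loads = 144.9 N·m counterclockwise.
The sandbag weighs 26.8 × 9.8 = 262.6 N and must supply an equal clockwise moment, so its lever arm about the pivot is 144.9 / 262.6 = 0.552 m.
That puts it at 4.29 + 0.552 = 4.84 m from the left end.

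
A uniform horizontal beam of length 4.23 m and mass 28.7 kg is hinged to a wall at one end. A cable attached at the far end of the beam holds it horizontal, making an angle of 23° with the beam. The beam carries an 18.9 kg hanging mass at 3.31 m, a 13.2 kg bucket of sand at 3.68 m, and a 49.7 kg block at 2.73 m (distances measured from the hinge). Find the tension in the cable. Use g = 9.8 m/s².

T ≈ 1820 N

About the hinge:
Beam weight: 28.7 × 9.8 = 281.3 N down at 2.115 m → arm 2.115 m, τ = 281.3 × 2.115 = 594.9 N·m clockwise.
Hanging mass: 18.9 × 9.8 = 185.2 N down at 3.31 m → arm 3.31 m, τ = 185.2 × 3.31 = 613 N·m clockwise.
Bucket of sand: 13.2 × 9.8 = 129.4 N down at 3.68 m → arm 3.68 m, τ = 129.4 × 3.68 = 476.2 N·m clockwise.
Block: 49.7 × 9.8 = 487.1 N down at 2.73 m → arm 2.73 m, τ = 487.1 × 2.73 = 1330 N·m clockwise.
Total clockwise load moment = 3014 N·m.
The cable tension T acts at 4.23 m; only its component perpendicular to the beam, T sinθ, produces torque. sin 23° = 0.3907.
Στ = 0 ⇒ T × 4.23 × 0.3907 = 3014 ⇒ T = 3014 / 1.653 = 1820 N.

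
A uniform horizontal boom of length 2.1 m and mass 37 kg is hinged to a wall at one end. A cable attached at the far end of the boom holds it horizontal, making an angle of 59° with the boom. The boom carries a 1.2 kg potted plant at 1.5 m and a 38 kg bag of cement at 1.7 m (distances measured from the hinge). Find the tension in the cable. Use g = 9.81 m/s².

Sum moments about the hinge (the unknown hinge reaction has zero arm there).
Beam weight: 37 × 9.81 = 363 N down at 1.05 m → arm 1.05 m, τ = 363 × 1.05 = 381.2 N·m clockwise.
Potted plant: 1.2 × 9.81 = 11.77 N down at 1.5 m → arm 1.5 m, τ = 11.77 × 1.5 = 17.66 N·m clockwise.
Bag of cement: 38 × 9.81 = 372.8 N down at 1.7 m → arm 1.7 m, τ = 372.8 × 1.7 = 633.8 N·m clockwise.
Total clockwise load moment = 1033 N·m.
The cable tension T acts at 2.1 m; only its component perpendicular to the boom, T sinθ, produces torque. sin 59° = 0.8572.
Setting net torque to zero: T × 2.1 × 0.8572 = 1033 → T = 1033 / 1.8 = 574 N.

T ≈ 574 N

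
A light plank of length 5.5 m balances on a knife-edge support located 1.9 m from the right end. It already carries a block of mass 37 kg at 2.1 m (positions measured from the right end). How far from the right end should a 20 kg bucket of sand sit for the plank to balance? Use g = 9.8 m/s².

About the knife-edge support (at 1.9 m from the right end):
Block: 37 × 9.8 = 362.6 N down at 2.1 m → arm 0.2 m, τ = 362.6 × 0.2 = 72.52 N·m counterclockwise.
Net moment of existing loads = 72.52 N·m counterclockwise.
The bucket of sand weighs 20 × 9.8 = 196 N and must supply an equal clockwise moment, so its lever arm about the knife-edge support is 72.52 / 196 = 0.37 m.
That puts it at 1.9 − 0.37 = 1.53 m from the right end.

x ≈ 1.53 m from the right end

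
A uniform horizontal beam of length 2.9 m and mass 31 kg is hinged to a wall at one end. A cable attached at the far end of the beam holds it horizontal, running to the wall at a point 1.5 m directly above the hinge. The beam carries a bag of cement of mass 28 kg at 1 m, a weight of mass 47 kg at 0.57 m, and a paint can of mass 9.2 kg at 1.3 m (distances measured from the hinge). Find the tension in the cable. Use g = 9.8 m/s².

T ≈ 822 N

Take moments about the hinge.
Beam weight: 31 × 9.8 = 303.8 N down at 1.45 m → arm 1.45 m, τ = 303.8 × 1.45 = 440.5 N·m clockwise.
Bag of cement: 28 × 9.8 = 274.4 N down at 1 m → arm 1 m, τ = 274.4 × 1 = 274.4 N·m clockwise.
Weight: 47 × 9.8 = 460.6 N down at 0.57 m → arm 0.57 m, τ = 460.6 × 0.57 = 262.5 N·m clockwise.
Paint can: 9.2 × 9.8 = 90.16 N down at 1.3 m → arm 1.3 m, τ = 90.16 × 1.3 = 117.2 N·m clockwise.
Total clockwise load moment = 1095 N·m.
The cable tension T acts at 2.9 m; only its component perpendicular to the beam, T sinθ, produces torque. sinθ = h/√(h²+d²) = 1.5/√(1.5²+2.9²) = 0.4594.
Balancing moments: T × 2.9 × 0.4594 = 1095, giving T = 1095 / 1.332 = 822 N.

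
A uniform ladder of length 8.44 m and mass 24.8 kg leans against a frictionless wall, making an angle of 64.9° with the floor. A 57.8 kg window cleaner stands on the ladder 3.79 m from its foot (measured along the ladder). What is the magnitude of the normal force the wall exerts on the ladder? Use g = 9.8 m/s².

Choose the foot of the ladder as the axis so the floor normal and friction both act there and drop out.
Ladder weight 24.8×9.8 = 243 N acts at 4.22 m along the ladder; its horizontal arm is 4.22·cos64.9° = 1.79 m → τ = 435 N·m clockwise.
Window cleaner: 57.8×9.8 = 566.4 N at 3.79 m → arm 1.608 m → τ = 910.8 N·m clockwise.
Wall normal N acts horizontally at the top; its moment arm is the height L sinθ = 8.44·sin64.9° = 7.643 m, counterclockwise.
Balancing moments: N × 7.643 = 1346, giving N = 176 N.

N_wall ≈ 176 N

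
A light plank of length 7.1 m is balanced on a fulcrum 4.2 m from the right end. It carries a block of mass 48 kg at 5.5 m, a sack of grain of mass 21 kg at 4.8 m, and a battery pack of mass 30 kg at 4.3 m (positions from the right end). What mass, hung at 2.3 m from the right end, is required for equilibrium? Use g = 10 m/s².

m ≈ 41.1 kg

Take moments about the fulcrum (at 4.2 m from the right end).
Block: 48 × 10 = 480 N down at 5.5 m → arm 1.3 m, τ = 480 × 1.3 = 624 N·m counterclockwise.
Sack of grain: 21 × 10 = 210 N down at 4.8 m → arm 0.6 m, τ = 210 × 0.6 = 126 N·m counterclockwise.
Battery pack: 30 × 10 = 300 N down at 4.3 m → arm 0.1 m, τ = 300 × 0.1 = 30 N·m counterclockwise.
Net moment of known loads = 780 N·m counterclockwise.
An unknown mass m at 2.3 m has arm 1.9 m; its moment is m·g·1.9 clockwise.
For rotational equilibrium, m × 10 × 1.9 = 780, so m = 780 / (10 × 1.9) = 41.1 kg.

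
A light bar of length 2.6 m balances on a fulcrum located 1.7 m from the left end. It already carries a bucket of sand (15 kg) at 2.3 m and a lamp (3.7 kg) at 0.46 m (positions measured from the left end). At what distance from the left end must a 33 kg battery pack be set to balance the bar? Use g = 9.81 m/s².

x ≈ 1.57 m from the left end

About the fulcrum (at 1.7 m from the left end):
Bucket of sand: 15 × 9.81 = 147.2 N down at 2.3 m → arm 0.6 m, τ = 147.2 × 0.6 = 88.32 N·m clockwise.
Lamp: 3.7 × 9.81 = 36.3 N down at 0.46 m → arm 1.24 m, τ = 36.3 × 1.24 = 45.01 N·m counterclockwise.
Net moment of existing loads = 43.31 N·m clockwise.
The battery pack weighs 33 × 9.81 = 323.7 N and must supply an equal counterclockwise moment, so its lever arm about the fulcrum is 43.31 / 323.7 = 0.134 m.
That puts it at 1.7 − 0.134 = 1.57 m from the left end.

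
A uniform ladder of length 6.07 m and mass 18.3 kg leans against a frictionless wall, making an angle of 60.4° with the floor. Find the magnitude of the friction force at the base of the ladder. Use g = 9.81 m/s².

About the foot of the ladder:
Ladder weight 18.3×9.81 = 179.5 N acts at 3.035 m along the ladder; its horizontal arm is 3.035·cos60.4° = 1.499 m → τ = 269.1 N·m clockwise.
Wall normal N acts horizontally at the top; its moment arm is the height L sinθ = 6.07·sin60.4° = 5.278 m, counterclockwise.
Balancing moments: N × 5.278 = 269.1, giving N = 51 N.
ΣFx = 0: friction at the foot balances the wall's push, so f = N_wall = 51 N.

f ≈ 51 N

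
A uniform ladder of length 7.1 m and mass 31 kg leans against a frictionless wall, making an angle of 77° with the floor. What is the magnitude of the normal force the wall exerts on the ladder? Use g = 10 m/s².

N_wall ≈ 35.8 N

Take moments about the foot of the ladder.
Ladder weight 31×10 = 310 N acts at 3.55 m along the ladder; its horizontal arm is 3.55·cos77° = 0.7986 m → τ = 247.6 N·m clockwise.
Wall normal N acts horizontally at the top; its moment arm is the height L sinθ = 7.1·sin77° = 6.918 m, counterclockwise.
Setting net torque to zero: N × 6.918 = 247.6 → N = 35.8 N.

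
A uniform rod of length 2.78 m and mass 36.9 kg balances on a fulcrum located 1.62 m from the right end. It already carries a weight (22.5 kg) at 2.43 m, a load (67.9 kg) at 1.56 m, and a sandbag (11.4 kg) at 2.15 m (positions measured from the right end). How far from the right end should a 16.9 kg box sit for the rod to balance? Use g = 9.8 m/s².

x ≈ 0.927 m from the right end

Choose the fulcrum (at 1.62 m from the right end) as the axis so the support reaction has zero arm there.
Beam weight: 36.9 × 9.8 = 361.6 N down at 1.39 m → arm 0.23 m, τ = 361.6 × 0.23 = 83.17 N·m clockwise.
Weight: 22.5 × 9.8 = 220.5 N down at 2.43 m → arm 0.81 m, τ = 220.5 × 0.81 = 178.6 N·m counterclockwise.
Load: 67.9 × 9.8 = 665.4 N down at 1.56 m → arm 0.06 m, τ = 665.4 × 0.06 = 39.92 N·m clockwise.
Sandbag: 11.4 × 9.8 = 111.7 N down at 2.15 m → arm 0.53 m, τ = 111.7 × 0.53 = 59.2 N·m counterclockwise.
Net moment of existing loads = 114.7 N·m counterclockwise.
The box weighs 16.9 × 9.8 = 165.6 N and must supply an equal clockwise moment, so its lever arm about the fulcrum is 114.7 / 165.6 = 0.693 m.
That puts it at 1.62 − 0.693 = 0.927 m from the right end.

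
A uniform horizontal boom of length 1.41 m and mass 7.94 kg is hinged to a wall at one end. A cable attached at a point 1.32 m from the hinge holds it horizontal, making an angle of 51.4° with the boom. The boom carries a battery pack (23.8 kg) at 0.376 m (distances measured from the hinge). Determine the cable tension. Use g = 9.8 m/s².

Sum moments about the hinge (the unknown hinge reaction has zero arm there).
Beam weight: 7.94 × 9.8 = 77.81 N down at 0.705 m → arm 0.705 m, τ = 77.81 × 0.705 = 54.86 N·m clockwise.
Battery pack: 23.8 × 9.8 = 233.2 N down at 0.376 m → arm 0.376 m, τ = 233.2 × 0.376 = 87.68 N·m clockwise.
Total clockwise load moment = 142.5 N·m.
The cable tension T acts at 1.32 m; only its component perpendicular to the boom, T sinθ, produces torque. sin 51.4° = 0.7815.
Setting net torque to zero: T × 1.32 × 0.7815 = 142.5 → T = 142.5 / 1.032 = 138 N.

T ≈ 138 N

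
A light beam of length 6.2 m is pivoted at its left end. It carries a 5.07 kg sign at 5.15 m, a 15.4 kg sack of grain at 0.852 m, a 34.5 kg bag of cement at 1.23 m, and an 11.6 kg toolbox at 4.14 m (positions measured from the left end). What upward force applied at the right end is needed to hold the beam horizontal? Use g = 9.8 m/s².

Take moments about the left end.
Sign: 5.07 × 9.8 = 49.69 N down at 5.15 m → arm 5.15 m, τ = 49.69 × 5.15 = 255.9 N·m clockwise.
Sack of grain: 15.4 × 9.8 = 150.9 N down at 0.852 m → arm 0.852 m, τ = 150.9 × 0.852 = 128.6 N·m clockwise.
Bag of cement: 34.5 × 9.8 = 338.1 N down at 1.23 m → arm 1.23 m, τ = 338.1 × 1.23 = 415.9 N·m clockwise.
Toolbox: 11.6 × 9.8 = 113.7 N down at 4.14 m → arm 4.14 m, τ = 113.7 × 4.14 = 470.7 N·m clockwise.
Net moment of the loads = 1271 N·m clockwise.
The upward force F acts at the right end, arm 6.2 m, giving F × 6.2 counterclockwise.
Setting net torque to zero: F × 6.2 = 1271 → F = 1271 / 6.2 = 205 N.

F ≈ 205 N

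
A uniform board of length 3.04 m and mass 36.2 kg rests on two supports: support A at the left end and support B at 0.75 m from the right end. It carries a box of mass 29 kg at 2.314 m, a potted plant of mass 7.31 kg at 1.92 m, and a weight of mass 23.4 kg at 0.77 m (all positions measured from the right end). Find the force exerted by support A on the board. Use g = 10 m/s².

R_A ≈ 359 N

Sum moments about support B (its reaction then has zero moment arm).
Beam weight: 36.2 × 10 = 362 N down at 1.52 m → arm 0.77 m, τ = 362 × 0.77 = 278.7 N·m counterclockwise.
Box: 29 × 10 = 290 N down at 2.314 m → arm 1.564 m, τ = 290 × 1.564 = 453.6 N·m counterclockwise.
Potted plant: 7.31 × 10 = 73.1 N down at 1.92 m → arm 1.17 m, τ = 73.1 × 1.17 = 85.53 N·m counterclockwise.
Weight: 23.4 × 10 = 234 N down at 0.77 m → arm 0.02 m, τ = 234 × 0.02 = 4.68 N·m counterclockwise.
Net load moment about support B = 822.5 N·m counterclockwise.
Reaction R at support A is upward at 3.04 m, arm 2.29 m → moment R × 2.29 clockwise.
For rotational equilibrium, R × 2.29 = 822.5, so R = 359 N.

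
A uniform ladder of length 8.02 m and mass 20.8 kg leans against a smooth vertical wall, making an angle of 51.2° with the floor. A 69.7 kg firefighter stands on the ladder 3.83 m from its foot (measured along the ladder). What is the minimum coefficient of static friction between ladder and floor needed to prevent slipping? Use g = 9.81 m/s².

Choose the foot of the ladder as the axis so the floor normal and friction both act there and drop out.
Ladder weight 20.8×9.81 = 204 N acts at 4.01 m along the ladder; its horizontal arm is 4.01·cos51.2° = 2.513 m → τ = 512.7 N·m clockwise.
Firefighter: 69.7×9.81 = 683.8 N at 3.83 m → arm 2.4 m → τ = 1641 N·m clockwise.
Wall normal N acts horizontally at the top; its moment arm is the height L sinθ = 8.02·sin51.2° = 6.25 m, counterclockwise.
Balancing moments: N × 6.25 = 2154, giving N = 344.6 N.
ΣFx = 0 ⇒ f = N_wall = 344.6 N. ΣFy = 0 ⇒ N_floor = 887.8 N.
μ_min = f / N_floor = 344.6 / 887.8 = 0.388.

μ_min ≈ 0.388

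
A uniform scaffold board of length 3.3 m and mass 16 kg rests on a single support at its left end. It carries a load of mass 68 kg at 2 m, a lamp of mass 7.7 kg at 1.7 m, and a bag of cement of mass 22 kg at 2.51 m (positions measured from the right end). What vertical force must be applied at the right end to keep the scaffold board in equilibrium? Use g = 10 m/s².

F ≈ 438 N

Choose the left end as the axis so the unknown pivot reaction has zero arm there.
Beam weight: 16 × 10 = 160 N down at 1.65 m → arm 1.65 m, τ = 160 × 1.65 = 264 N·m clockwise.
Load: 68 × 10 = 680 N down at 2 m → arm 1.3 m, τ = 680 × 1.3 = 884 N·m clockwise.
Lamp: 7.7 × 10 = 77 N down at 1.7 m → arm 1.6 m, τ = 77 × 1.6 = 123.2 N·m clockwise.
Bag of cement: 22 × 10 = 220 N down at 2.51 m → arm 0.79 m, τ = 220 × 0.79 = 173.8 N·m clockwise.
Net moment of the loads = 1445 N·m clockwise.
The upward force F acts at the right end, arm 3.3 m, giving F × 3.3 counterclockwise.
Στ = 0 ⇒ F × 3.3 = 1445 ⇒ F = 1445 / 3.3 = 438 N.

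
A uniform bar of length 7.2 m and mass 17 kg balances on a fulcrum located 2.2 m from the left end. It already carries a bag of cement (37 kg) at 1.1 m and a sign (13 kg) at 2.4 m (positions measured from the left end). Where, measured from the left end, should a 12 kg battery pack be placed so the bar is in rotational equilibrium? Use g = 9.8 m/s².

About the fulcrum (at 2.2 m from the left end):
Beam weight: 17 × 9.8 = 166.6 N down at 3.6 m → arm 1.4 m, τ = 166.6 × 1.4 = 233.2 N·m clockwise.
Bag of cement: 37 × 9.8 = 362.6 N down at 1.1 m → arm 1.1 m, τ = 362.6 × 1.1 = 398.9 N·m counterclockwise.
Sign: 13 × 9.8 = 127.4 N down at 2.4 m → arm 0.2 m, τ = 127.4 × 0.2 = 25.48 N·m clockwise.
Net moment of existing loads = 140.2 N·m counterclockwise.
The battery pack weighs 12 × 9.8 = 117.6 N and must supply an equal clockwise moment, so its lever arm about the fulcrum is 140.2 / 117.6 = 1.19 m.
That puts it at 2.2 + 1.19 = 3.39 m from the left end.

x ≈ 3.39 m from the left end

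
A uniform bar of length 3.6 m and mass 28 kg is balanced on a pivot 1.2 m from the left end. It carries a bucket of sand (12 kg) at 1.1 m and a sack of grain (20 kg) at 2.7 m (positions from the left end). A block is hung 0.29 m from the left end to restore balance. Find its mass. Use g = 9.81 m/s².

m ≈ 50.1 kg

Take moments about the pivot (at 1.2 m from the left end).
Beam weight: 28 × 9.81 = 274.7 N down at 1.8 m → arm 0.6 m, τ = 274.7 × 0.6 = 164.8 N·m clockwise.
Bucket of sand: 12 × 9.81 = 117.7 N down at 1.1 m → arm 0.1 m, τ = 117.7 × 0.1 = 11.77 N·m counterclockwise.
Sack of grain: 20 × 9.81 = 196.2 N down at 2.7 m → arm 1.5 m, τ = 196.2 × 1.5 = 294.3 N·m clockwise.
Net moment of known loads = 447.3 N·m clockwise.
An unknown mass m at 0.29 m has arm 0.91 m; its moment is m·g·0.91 counterclockwise.
For rotational equilibrium, m × 9.81 × 0.91 = 447.3, so m = 447.3 / (9.81 × 0.91) = 50.1 kg.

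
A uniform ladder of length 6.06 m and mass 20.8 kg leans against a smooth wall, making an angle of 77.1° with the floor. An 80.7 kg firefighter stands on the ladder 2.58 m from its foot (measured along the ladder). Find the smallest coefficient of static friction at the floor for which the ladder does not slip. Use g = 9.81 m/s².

μ_min ≈ 0.101

Sum moments about the foot of the ladder (the floor normal and friction both act there and drop out).
Ladder weight 20.8×9.81 = 204 N acts at 3.03 m along the ladder; its horizontal arm is 3.03·cos77.1° = 0.6764 m → τ = 138 N·m clockwise.
Firefighter: 80.7×9.81 = 791.7 N at 2.58 m → arm 0.576 m → τ = 456 N·m clockwise.
Wall normal N acts horizontally at the top; its moment arm is the height L sinθ = 6.06·sin77.1° = 5.907 m, counterclockwise.
Balancing moments: N × 5.907 = 594, giving N = 100.6 N.
ΣFx = 0 ⇒ f = N_wall = 100.6 N. ΣFy = 0 ⇒ N_floor = 995.7 N.
μ_min = f / N_floor = 100.6 / 995.7 = 0.101.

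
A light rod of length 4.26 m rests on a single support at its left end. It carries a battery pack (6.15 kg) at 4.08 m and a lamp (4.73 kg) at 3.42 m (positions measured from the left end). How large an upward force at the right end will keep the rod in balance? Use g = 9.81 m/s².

Take moments about the left end.
Battery pack: 6.15 × 9.81 = 60.33 N down at 4.08 m → arm 4.08 m, τ = 60.33 × 4.08 = 246.1 N·m clockwise.
Lamp: 4.73 × 9.81 = 46.4 N down at 3.42 m → arm 3.42 m, τ = 46.4 × 3.42 = 158.7 N·m clockwise.
Net moment of the loads = 404.8 N·m clockwise.
The upward force F acts at the right end, arm 4.26 m, giving F × 4.26 counterclockwise.
Στ = 0 ⇒ F × 4.26 = 404.8 ⇒ F = 404.8 / 4.26 = 95 N.

F ≈ 95 N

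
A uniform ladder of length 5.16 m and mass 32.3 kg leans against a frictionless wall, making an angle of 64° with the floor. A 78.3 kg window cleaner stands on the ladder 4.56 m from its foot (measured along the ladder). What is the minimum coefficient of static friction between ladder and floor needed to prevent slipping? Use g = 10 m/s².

μ_min ≈ 0.376

Sum moments about the foot of the ladder (the floor normal and friction both act there and drop out).
Ladder weight 32.3×10 = 323 N acts at 2.58 m along the ladder; its horizontal arm is 2.58·cos64° = 1.131 m → τ = 365.3 N·m clockwise.
Window cleaner: 78.3×10 = 783 N at 4.56 m → arm 1.999 m → τ = 1565 N·m clockwise.
Wall normal N acts horizontally at the top; its moment arm is the height L sinθ = 5.16·sin64° = 4.638 m, counterclockwise.
For rotational equilibrium, N × 4.638 = 1930, so N = 416.1 N.
ΣFx = 0 ⇒ f = N_wall = 416.1 N. ΣFy = 0 ⇒ N_floor = 1106 N.
μ_min = f / N_floor = 416.1 / 1106 = 0.376.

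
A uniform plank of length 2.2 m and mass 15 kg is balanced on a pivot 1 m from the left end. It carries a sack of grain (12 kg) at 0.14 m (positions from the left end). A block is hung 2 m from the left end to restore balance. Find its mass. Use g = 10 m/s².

m ≈ 8.82 kg

Sum moments about the pivot (at 1 m from the left end) (the support reaction has zero arm there).
Beam weight: 15 × 10 = 150 N down at 1.1 m → arm 0.1 m, τ = 150 × 0.1 = 15 N·m clockwise.
Sack of grain: 12 × 10 = 120 N down at 0.14 m → arm 0.86 m, τ = 120 × 0.86 = 103.2 N·m counterclockwise.
Net moment of known loads = 88.2 N·m counterclockwise.
An unknown mass m at 2 m has arm 1 m; its moment is m·g·1 clockwise.
Balancing moments: m × 10 × 1 = 88.2, giving m = 88.2 / (10 × 1) = 8.82 kg.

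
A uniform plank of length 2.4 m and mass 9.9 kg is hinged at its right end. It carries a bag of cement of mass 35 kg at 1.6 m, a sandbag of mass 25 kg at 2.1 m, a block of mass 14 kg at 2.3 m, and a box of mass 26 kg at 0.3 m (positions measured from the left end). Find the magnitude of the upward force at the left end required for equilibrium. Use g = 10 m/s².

Choose the right end as the axis so the unknown pivot reaction has zero arm there.
Beam weight: 9.9 × 10 = 99 N down at 1.2 m → arm 1.2 m, τ = 99 × 1.2 = 118.8 N·m counterclockwise.
Bag of cement: 35 × 10 = 350 N down at 1.6 m → arm 0.8 m, τ = 350 × 0.8 = 280 N·m counterclockwise.
Sandbag: 25 × 10 = 250 N down at 2.1 m → arm 0.3 m, τ = 250 × 0.3 = 75 N·m counterclockwise.
Block: 14 × 10 = 140 N down at 2.3 m → arm 0.1 m, τ = 140 × 0.1 = 14 N·m counterclockwise.
Box: 26 × 10 = 260 N down at 0.3 m → arm 2.1 m, τ = 260 × 2.1 = 546 N·m counterclockwise.
Net moment of the loads = 1034 N·m counterclockwise.
The upward force F acts at the left end, arm 2.4 m, giving F × 2.4 clockwise.
For rotational equilibrium, F × 2.4 = 1034, so F = 1034 / 2.4 = 431 N.

F ≈ 431 N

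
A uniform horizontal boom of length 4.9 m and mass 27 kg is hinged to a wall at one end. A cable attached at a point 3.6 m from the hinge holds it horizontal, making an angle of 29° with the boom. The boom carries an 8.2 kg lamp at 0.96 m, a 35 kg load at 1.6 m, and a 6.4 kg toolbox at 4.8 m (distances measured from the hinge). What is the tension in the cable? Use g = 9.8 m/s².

About the hinge:
Beam weight: 27 × 9.8 = 264.6 N down at 2.45 m → arm 2.45 m, τ = 264.6 × 2.45 = 648.3 N·m clockwise.
Lamp: 8.2 × 9.8 = 80.36 N down at 0.96 m → arm 0.96 m, τ = 80.36 × 0.96 = 77.15 N·m clockwise.
Load: 35 × 9.8 = 343 N down at 1.6 m → arm 1.6 m, τ = 343 × 1.6 = 548.8 N·m clockwise.
Toolbox: 6.4 × 9.8 = 62.72 N down at 4.8 m → arm 4.8 m, τ = 62.72 × 4.8 = 301.1 N·m clockwise.
Total clockwise load moment = 1575 N·m.
The cable tension T acts at 3.6 m; only its component perpendicular to the boom, T sinθ, produces torque. sin 29° = 0.4848.
Balancing moments: T × 3.6 × 0.4848 = 1575, giving T = 1575 / 1.745 = 903 N.

T ≈ 903 N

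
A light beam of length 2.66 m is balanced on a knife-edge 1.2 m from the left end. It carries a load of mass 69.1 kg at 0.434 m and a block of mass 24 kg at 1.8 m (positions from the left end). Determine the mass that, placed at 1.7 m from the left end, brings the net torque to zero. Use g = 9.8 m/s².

m ≈ 77.1 kg

Sum moments about the knife-edge (at 1.2 m from the left end) (the support reaction has zero arm there).
Load: 69.1 × 9.8 = 677.2 N down at 0.434 m → arm 0.766 m, τ = 677.2 × 0.766 = 518.7 N·m counterclockwise.
Block: 24 × 9.8 = 235.2 N down at 1.8 m → arm 0.6 m, τ = 235.2 × 0.6 = 141.1 N·m clockwise.
Net moment of known loads = 377.6 N·m counterclockwise.
An unknown mass m at 1.7 m has arm 0.5 m; its moment is m·g·0.5 clockwise.
For rotational equilibrium, m × 9.8 × 0.5 = 377.6, so m = 377.6 / (9.8 × 0.5) = 77.1 kg.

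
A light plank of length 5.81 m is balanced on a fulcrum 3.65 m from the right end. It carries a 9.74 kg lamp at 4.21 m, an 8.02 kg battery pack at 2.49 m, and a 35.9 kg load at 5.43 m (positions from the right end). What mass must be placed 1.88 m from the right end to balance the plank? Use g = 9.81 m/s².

m ≈ 33.9 kg

Taking torques about the fulcrum (at 3.65 m from the right end):
Lamp: 9.74 × 9.81 = 95.55 N down at 4.21 m → arm 0.56 m, τ = 95.55 × 0.56 = 53.51 N·m counterclockwise.
Battery pack: 8.02 × 9.81 = 78.68 N down at 2.49 m → arm 1.16 m, τ = 78.68 × 1.16 = 91.27 N·m clockwise.
Load: 35.9 × 9.81 = 352.2 N down at 5.43 m → arm 1.78 m, τ = 352.2 × 1.78 = 626.9 N·m counterclockwise.
Net moment of known loads = 589.1 N·m counterclockwise.
An unknown mass m at 1.88 m has arm 1.77 m; its moment is m·g·1.77 clockwise.
For rotational equilibrium, m × 9.81 × 1.77 = 589.1, so m = 589.1 / (9.81 × 1.77) = 33.9 kg.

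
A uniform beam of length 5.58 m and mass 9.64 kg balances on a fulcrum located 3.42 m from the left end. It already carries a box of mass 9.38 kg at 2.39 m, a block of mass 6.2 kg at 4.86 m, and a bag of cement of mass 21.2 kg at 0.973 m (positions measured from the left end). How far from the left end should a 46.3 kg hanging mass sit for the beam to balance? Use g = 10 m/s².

Take moments about the fulcrum (at 3.42 m from the left end).
Beam weight: 9.64 × 10 = 96.4 N down at 2.79 m → arm 0.63 m, τ = 96.4 × 0.63 = 60.73 N·m counterclockwise.
Box: 9.38 × 10 = 93.8 N down at 2.39 m → arm 1.03 m, τ = 93.8 × 1.03 = 96.61 N·m counterclockwise.
Block: 6.2 × 10 = 62 N down at 4.86 m → arm 1.44 m, τ = 62 × 1.44 = 89.28 N·m clockwise.
Bag of cement: 21.2 × 10 = 212 N down at 0.973 m → arm 2.447 m, τ = 212 × 2.447 = 518.8 N·m counterclockwise.
Net moment of existing loads = 586.9 N·m counterclockwise.
The hanging mass weighs 46.3 × 10 = 463 N and must supply an equal clockwise moment, so its lever arm about the fulcrum is 586.9 / 463 = 1.27 m.
That puts it at 3.42 + 1.27 = 4.69 m from the left end.

x ≈ 4.69 m from the left end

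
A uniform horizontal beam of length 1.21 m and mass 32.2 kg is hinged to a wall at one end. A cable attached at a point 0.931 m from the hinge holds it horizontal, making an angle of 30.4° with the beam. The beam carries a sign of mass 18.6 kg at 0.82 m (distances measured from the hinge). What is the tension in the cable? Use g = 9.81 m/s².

T ≈ 723 N

Take moments about the hinge.
Beam weight: 32.2 × 9.81 = 315.9 N down at 0.605 m → arm 0.605 m, τ = 315.9 × 0.605 = 191.1 N·m clockwise.
Sign: 18.6 × 9.81 = 182.5 N down at 0.82 m → arm 0.82 m, τ = 182.5 × 0.82 = 149.6 N·m clockwise.
Total clockwise load moment = 340.7 N·m.
The cable tension T acts at 0.931 m; only its component perpendicular to the beam, T sinθ, produces torque. sin 30.4° = 0.506.
For rotational equilibrium, T × 0.931 × 0.506 = 340.7, so T = 340.7 / 0.4711 = 723 N.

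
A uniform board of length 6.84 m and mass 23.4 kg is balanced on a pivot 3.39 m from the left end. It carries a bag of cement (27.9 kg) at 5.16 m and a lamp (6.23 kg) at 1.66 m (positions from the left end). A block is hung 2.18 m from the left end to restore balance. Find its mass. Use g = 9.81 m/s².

Take moments about the pivot (at 3.39 m from the left end).
Beam weight: 23.4 × 9.81 = 229.6 N down at 3.42 m → arm 0.03 m, τ = 229.6 × 0.03 = 6.888 N·m clockwise.
Bag of cement: 27.9 × 9.81 = 273.7 N down at 5.16 m → arm 1.77 m, τ = 273.7 × 1.77 = 484.4 N·m clockwise.
Lamp: 6.23 × 9.81 = 61.12 N down at 1.66 m → arm 1.73 m, τ = 61.12 × 1.73 = 105.7 N·m counterclockwise.
Net moment of known loads = 385.6 N·m clockwise.
An unknown mass m at 2.18 m has arm 1.21 m; its moment is m·g·1.21 counterclockwise.
For rotational equilibrium, m × 9.81 × 1.21 = 385.6, so m = 385.6 / (9.81 × 1.21) = 32.5 kg.

m ≈ 32.5 kg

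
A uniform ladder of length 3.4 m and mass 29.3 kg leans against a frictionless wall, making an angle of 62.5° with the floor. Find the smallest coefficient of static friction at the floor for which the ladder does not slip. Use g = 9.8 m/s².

μ_min ≈ 0.26

About the foot of the ladder:
Ladder weight 29.3×9.8 = 287.1 N acts at 1.7 m along the ladder; its horizontal arm is 1.7·cos62.5° = 0.785 m → τ = 225.4 N·m clockwise.
Wall normal N acts horizontally at the top; its moment arm is the height L sinθ = 3.4·sin62.5° = 3.016 m, counterclockwise.
Στ = 0 ⇒ N × 3.016 = 225.4 ⇒ N = 74.73 N.
ΣFx = 0 ⇒ f = N_wall = 74.73 N. ΣFy = 0 ⇒ N_floor = 287.1 N.
μ_min = f / N_floor = 74.73 / 287.1 = 0.26.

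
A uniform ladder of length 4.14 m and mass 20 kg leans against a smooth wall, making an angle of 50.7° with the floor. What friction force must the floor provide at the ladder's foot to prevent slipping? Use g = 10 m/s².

f ≈ 81.8 N

About the foot of the ladder:
Ladder weight 20×10 = 200 N acts at 2.07 m along the ladder; its horizontal arm is 2.07·cos50.7° = 1.311 m → τ = 262.2 N·m clockwise.
Wall normal N acts horizontally at the top; its moment arm is the height L sinθ = 4.14·sin50.7° = 3.204 m, counterclockwise.
Setting net torque to zero: N × 3.204 = 262.2 → N = 81.8 N.
ΣFx = 0: friction at the foot balances the wall's push, so f = N_wall = 81.8 N.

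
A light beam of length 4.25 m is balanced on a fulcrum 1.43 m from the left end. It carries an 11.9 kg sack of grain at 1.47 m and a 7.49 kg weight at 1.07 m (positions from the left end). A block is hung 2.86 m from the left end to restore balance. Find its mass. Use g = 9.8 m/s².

m ≈ 1.55 kg

Take moments about the fulcrum (at 1.43 m from the left end).
Sack of grain: 11.9 × 9.8 = 116.6 N down at 1.47 m → arm 0.04 m, τ = 116.6 × 0.04 = 4.664 N·m clockwise.
Weight: 7.49 × 9.8 = 73.4 N down at 1.07 m → arm 0.36 m, τ = 73.4 × 0.36 = 26.42 N·m counterclockwise.
Net moment of known loads = 21.76 N·m counterclockwise.
An unknown mass m at 2.86 m has arm 1.43 m; its moment is m·g·1.43 clockwise.
Balancing moments: m × 9.8 × 1.43 = 21.76, giving m = 21.76 / (9.8 × 1.43) = 1.55 kg.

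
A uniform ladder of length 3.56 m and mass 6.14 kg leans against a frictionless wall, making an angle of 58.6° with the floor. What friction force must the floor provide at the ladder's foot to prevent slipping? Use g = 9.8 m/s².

About the foot of the ladder:
Ladder weight 6.14×9.8 = 60.17 N acts at 1.78 m along the ladder; its horizontal arm is 1.78·cos58.6° = 0.9274 m → τ = 55.8 N·m clockwise.
Wall normal N acts horizontally at the top; its moment arm is the height L sinθ = 3.56·sin58.6° = 3.039 m, counterclockwise.
Balancing moments: N × 3.039 = 55.8, giving N = 18.4 N.
ΣFx = 0: friction at the foot balances the wall's push, so f = N_wall = 18.4 N.

f ≈ 18.4 N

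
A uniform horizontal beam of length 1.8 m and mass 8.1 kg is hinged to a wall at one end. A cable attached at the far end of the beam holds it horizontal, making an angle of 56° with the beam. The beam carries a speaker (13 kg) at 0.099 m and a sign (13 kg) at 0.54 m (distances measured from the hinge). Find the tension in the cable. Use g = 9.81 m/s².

T ≈ 103 N

About the hinge:
Beam weight: 8.1 × 9.81 = 79.46 N down at 0.9 m → arm 0.9 m, τ = 79.46 × 0.9 = 71.51 N·m clockwise.
Speaker: 13 × 9.81 = 127.5 N down at 0.099 m → arm 0.099 m, τ = 127.5 × 0.099 = 12.62 N·m clockwise.
Sign: 13 × 9.81 = 127.5 N down at 0.54 m → arm 0.54 m, τ = 127.5 × 0.54 = 68.85 N·m clockwise.
Total clockwise load moment = 153 N·m.
The cable tension T acts at 1.8 m; only its component perpendicular to the beam, T sinθ, produces torque. sin 56° = 0.829.
Setting net torque to zero: T × 1.8 × 0.829 = 153 → T = 153 / 1.492 = 103 N.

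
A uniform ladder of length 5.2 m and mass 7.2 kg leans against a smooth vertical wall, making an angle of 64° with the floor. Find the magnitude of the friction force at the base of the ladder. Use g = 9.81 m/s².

f ≈ 17.2 N

Take moments about the foot of the ladder.
Ladder weight 7.2×9.81 = 70.63 N acts at 2.6 m along the ladder; its horizontal arm is 2.6·cos64° = 1.14 m → τ = 80.52 N·m clockwise.
Wall normal N acts horizontally at the top; its moment arm is the height L sinθ = 5.2·sin64° = 4.674 m, counterclockwise.
For rotational equilibrium, N × 4.674 = 80.52, so N = 17.2 N.
ΣFx = 0: friction at the foot balances the wall's push, so f = N_wall = 17.2 N.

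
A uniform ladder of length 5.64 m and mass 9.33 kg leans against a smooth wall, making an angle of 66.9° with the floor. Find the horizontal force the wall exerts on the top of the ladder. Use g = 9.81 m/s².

N_wall ≈ 19.5 N

Choose the foot of the ladder as the axis so the floor normal and friction both act there and drop out.
Ladder weight 9.33×9.81 = 91.53 N acts at 2.82 m along the ladder; its horizontal arm is 2.82·cos66.9° = 1.106 m → τ = 101.2 N·m clockwise.
Wall normal N acts horizontally at the top; its moment arm is the height L sinθ = 5.64·sin66.9° = 5.188 m, counterclockwise.
For rotational equilibrium, N × 5.188 = 101.2, so N = 19.5 N.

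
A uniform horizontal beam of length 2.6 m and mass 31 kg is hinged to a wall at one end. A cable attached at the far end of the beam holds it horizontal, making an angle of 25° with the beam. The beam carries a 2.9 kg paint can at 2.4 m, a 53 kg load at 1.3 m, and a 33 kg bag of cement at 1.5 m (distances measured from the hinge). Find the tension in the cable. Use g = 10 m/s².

T ≈ 1510 N

Taking torques about the hinge:
Beam weight: 31 × 10 = 310 N down at 1.3 m → arm 1.3 m, τ = 310 × 1.3 = 403 N·m clockwise.
Paint can: 2.9 × 10 = 29 N down at 2.4 m → arm 2.4 m, τ = 29 × 2.4 = 69.6 N·m clockwise.
Load: 53 × 10 = 530 N down at 1.3 m → arm 1.3 m, τ = 530 × 1.3 = 689 N·m clockwise.
Bag of cement: 33 × 10 = 330 N down at 1.5 m → arm 1.5 m, τ = 330 × 1.5 = 495 N·m clockwise.
Total clockwise load moment = 1657 N·m.
The cable tension T acts at 2.6 m; only its component perpendicular to the beam, T sinθ, produces torque. sin 25° = 0.4226.
Setting net torque to zero: T × 2.6 × 0.4226 = 1657 → T = 1657 / 1.099 = 1510 N.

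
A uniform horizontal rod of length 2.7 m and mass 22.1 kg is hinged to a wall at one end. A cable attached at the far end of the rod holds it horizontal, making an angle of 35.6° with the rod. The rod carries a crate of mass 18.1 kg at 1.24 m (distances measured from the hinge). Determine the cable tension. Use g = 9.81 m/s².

About the hinge:
Beam weight: 22.1 × 9.81 = 216.8 N down at 1.35 m → arm 1.35 m, τ = 216.8 × 1.35 = 292.7 N·m clockwise.
Crate: 18.1 × 9.81 = 177.6 N down at 1.24 m → arm 1.24 m, τ = 177.6 × 1.24 = 220.2 N·m clockwise.
Total clockwise load moment = 512.9 N·m.
The cable tension T acts at 2.7 m; only its component perpendicular to the rod, T sinθ, produces torque. sin 35.6° = 0.5821.
Στ = 0 ⇒ T × 2.7 × 0.5821 = 512.9 ⇒ T = 512.9 / 1.572 = 326 N.

T ≈ 326 N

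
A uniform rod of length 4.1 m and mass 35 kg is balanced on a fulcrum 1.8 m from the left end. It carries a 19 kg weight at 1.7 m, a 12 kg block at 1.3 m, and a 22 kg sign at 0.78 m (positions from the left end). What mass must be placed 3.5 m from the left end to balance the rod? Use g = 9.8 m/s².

Taking torques about the fulcrum (at 1.8 m from the left end):
Beam weight: 35 × 9.8 = 343 N down at 2.05 m → arm 0.25 m, τ = 343 × 0.25 = 85.75 N·m clockwise.
Weight: 19 × 9.8 = 186.2 N down at 1.7 m → arm 0.1 m, τ = 186.2 × 0.1 = 18.62 N·m counterclockwise.
Block: 12 × 9.8 = 117.6 N down at 1.3 m → arm 0.5 m, τ = 117.6 × 0.5 = 58.8 N·m counterclockwise.
Sign: 22 × 9.8 = 215.6 N down at 0.78 m → arm 1.02 m, τ = 215.6 × 1.02 = 219.9 N·m counterclockwise.
Net moment of known loads = 211.6 N·m counterclockwise.
An unknown mass m at 3.5 m has arm 1.7 m; its moment is m·g·1.7 clockwise.
Στ = 0 ⇒ m × 9.8 × 1.7 = 211.6 ⇒ m = 211.6 / (9.8 × 1.7) = 12.7 kg.

m ≈ 12.7 kg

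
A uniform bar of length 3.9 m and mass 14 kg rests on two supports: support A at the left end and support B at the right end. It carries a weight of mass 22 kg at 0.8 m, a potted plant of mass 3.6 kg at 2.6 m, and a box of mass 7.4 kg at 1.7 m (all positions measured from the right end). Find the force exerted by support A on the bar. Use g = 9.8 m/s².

R_A ≈ 168 N

Take moments about support B.
Beam weight: 14 × 9.8 = 137.2 N down at 1.95 m → arm 1.95 m, τ = 137.2 × 1.95 = 267.5 N·m counterclockwise.
Weight: 22 × 9.8 = 215.6 N down at 0.8 m → arm 0.8 m, τ = 215.6 × 0.8 = 172.5 N·m counterclockwise.
Potted plant: 3.6 × 9.8 = 35.28 N down at 2.6 m → arm 2.6 m, τ = 35.28 × 2.6 = 91.73 N·m counterclockwise.
Box: 7.4 × 9.8 = 72.52 N down at 1.7 m → arm 1.7 m, τ = 72.52 × 1.7 = 123.3 N·m counterclockwise.
Net load moment about support B = 655 N·m counterclockwise.
Reaction R at support A is upward at 3.9 m, arm 3.9 m → moment R × 3.9 clockwise.
Balancing moments: R × 3.9 = 655, giving R = 168 N.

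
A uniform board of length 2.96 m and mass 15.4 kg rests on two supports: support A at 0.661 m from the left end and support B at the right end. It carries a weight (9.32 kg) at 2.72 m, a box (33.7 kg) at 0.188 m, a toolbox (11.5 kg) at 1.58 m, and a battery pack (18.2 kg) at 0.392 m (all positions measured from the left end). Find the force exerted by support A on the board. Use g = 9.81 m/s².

R_A ≈ 773 N

Take moments about support B.
Beam weight: 15.4 × 9.81 = 151.1 N down at 1.48 m → arm 1.48 m, τ = 151.1 × 1.48 = 223.6 N·m counterclockwise.
Weight: 9.32 × 9.81 = 91.43 N down at 2.72 m → arm 0.24 m, τ = 91.43 × 0.24 = 21.94 N·m counterclockwise.
Box: 33.7 × 9.81 = 330.6 N down at 0.188 m → arm 2.772 m, τ = 330.6 × 2.772 = 916.4 N·m counterclockwise.
Toolbox: 11.5 × 9.81 = 112.8 N down at 1.58 m → arm 1.38 m, τ = 112.8 × 1.38 = 155.7 N·m counterclockwise.
Battery pack: 18.2 × 9.81 = 178.5 N down at 0.392 m → arm 2.568 m, τ = 178.5 × 2.568 = 458.4 N·m counterclockwise.
Net load moment about support B = 1776 N·m counterclockwise.
Reaction R at support A is upward at 0.661 m, arm 2.299 m → moment R × 2.299 clockwise.
Balancing moments: R × 2.299 = 1776, giving R = 773 N.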